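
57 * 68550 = 3907350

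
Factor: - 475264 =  - 2^7*47^1*79^1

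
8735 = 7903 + 832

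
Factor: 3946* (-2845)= -11226370 = - 2^1*5^1*569^1*1973^1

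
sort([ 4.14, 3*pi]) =[4.14, 3*pi ]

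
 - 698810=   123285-822095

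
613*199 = 121987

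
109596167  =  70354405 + 39241762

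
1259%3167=1259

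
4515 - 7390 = -2875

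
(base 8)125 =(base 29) 2R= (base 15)5A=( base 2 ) 1010101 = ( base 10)85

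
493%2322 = 493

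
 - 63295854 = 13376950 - 76672804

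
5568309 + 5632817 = 11201126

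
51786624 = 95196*544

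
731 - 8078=- 7347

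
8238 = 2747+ 5491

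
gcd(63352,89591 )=1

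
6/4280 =3/2140 = 0.00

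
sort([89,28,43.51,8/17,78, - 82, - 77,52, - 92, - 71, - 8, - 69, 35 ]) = [-92 , - 82,-77 , - 71, - 69, - 8, 8/17,28, 35, 43.51,52,78,89]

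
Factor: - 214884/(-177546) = 2^1*3^1*47^1*233^( - 1 ) = 282/233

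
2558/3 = 852 + 2/3 = 852.67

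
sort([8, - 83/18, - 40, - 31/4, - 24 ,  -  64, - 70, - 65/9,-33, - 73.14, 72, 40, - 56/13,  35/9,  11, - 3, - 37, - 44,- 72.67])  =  [  -  73.14,-72.67, -70,-64, - 44,-40,-37, - 33 , - 24,-31/4, - 65/9,  -  83/18, - 56/13, - 3, 35/9,  8, 11 , 40, 72 ]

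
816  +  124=940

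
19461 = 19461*1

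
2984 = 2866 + 118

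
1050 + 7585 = 8635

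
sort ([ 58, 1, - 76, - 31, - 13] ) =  [ - 76, - 31,- 13, 1, 58] 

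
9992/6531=9992/6531= 1.53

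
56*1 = 56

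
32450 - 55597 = - 23147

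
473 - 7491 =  - 7018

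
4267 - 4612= - 345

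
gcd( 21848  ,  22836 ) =4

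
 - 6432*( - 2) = 12864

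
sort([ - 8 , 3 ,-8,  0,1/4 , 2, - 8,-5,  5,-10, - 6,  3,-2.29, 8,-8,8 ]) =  [ - 10, - 8,-8,-8, - 8,  -  6, - 5 , -2.29,  0,1/4, 2,  3,3,5 , 8, 8]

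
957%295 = 72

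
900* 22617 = 20355300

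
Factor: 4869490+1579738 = 6449228 = 2^2*1612307^1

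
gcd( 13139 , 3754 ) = 1877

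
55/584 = 55/584 =0.09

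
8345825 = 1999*4175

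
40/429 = 40/429 = 0.09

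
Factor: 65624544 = 2^5*3^2 * 191^1 * 1193^1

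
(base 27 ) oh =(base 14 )357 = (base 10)665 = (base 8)1231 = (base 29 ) MR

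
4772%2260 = 252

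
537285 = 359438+177847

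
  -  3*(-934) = 2802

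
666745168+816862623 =1483607791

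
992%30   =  2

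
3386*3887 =13161382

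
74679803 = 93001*803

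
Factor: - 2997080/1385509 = -2^3*5^1 * 31^1*241^( - 1)*2417^1 * 5749^( - 1)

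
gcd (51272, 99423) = 1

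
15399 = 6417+8982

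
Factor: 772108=2^2*43^1*67^2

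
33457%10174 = 2935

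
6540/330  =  218/11 = 19.82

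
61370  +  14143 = 75513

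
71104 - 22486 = 48618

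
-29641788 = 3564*(  -  8317 )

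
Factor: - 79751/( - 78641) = 7^1*19^( - 1 )*4139^( - 1)*11393^1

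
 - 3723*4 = - 14892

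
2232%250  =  232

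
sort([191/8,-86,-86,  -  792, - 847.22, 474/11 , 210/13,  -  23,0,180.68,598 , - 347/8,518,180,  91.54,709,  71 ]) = [-847.22, - 792,  -  86,-86, - 347/8,  -  23, 0,210/13, 191/8,  474/11,71,91.54, 180, 180.68,518,598, 709]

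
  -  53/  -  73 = 53/73 = 0.73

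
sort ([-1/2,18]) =[ - 1/2,18 ] 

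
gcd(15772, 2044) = 4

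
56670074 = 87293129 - 30623055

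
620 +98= 718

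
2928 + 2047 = 4975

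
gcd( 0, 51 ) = 51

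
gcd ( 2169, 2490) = 3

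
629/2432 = 629/2432=0.26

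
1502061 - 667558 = 834503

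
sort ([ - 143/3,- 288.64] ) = [ - 288.64, - 143/3]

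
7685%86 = 31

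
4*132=528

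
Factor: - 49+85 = 36 =2^2*3^2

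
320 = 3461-3141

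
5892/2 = 2946=2946.00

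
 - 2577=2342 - 4919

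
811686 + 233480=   1045166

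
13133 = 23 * 571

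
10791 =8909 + 1882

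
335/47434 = 335/47434= 0.01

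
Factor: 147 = 3^1*7^2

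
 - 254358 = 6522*(-39)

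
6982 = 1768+5214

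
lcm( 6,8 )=24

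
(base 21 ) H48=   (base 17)1947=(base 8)16645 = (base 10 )7589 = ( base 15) 23AE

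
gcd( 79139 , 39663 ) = 1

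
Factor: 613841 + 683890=1297731  =  3^1* 432577^1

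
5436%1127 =928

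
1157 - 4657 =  - 3500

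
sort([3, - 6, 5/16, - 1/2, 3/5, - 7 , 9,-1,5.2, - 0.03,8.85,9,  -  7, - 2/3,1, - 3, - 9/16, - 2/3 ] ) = [ - 7, - 7, - 6, - 3, - 1, - 2/3,  -  2/3, - 9/16,-1/2, - 0.03,5/16,3/5,1,3, 5.2,8.85,  9, 9] 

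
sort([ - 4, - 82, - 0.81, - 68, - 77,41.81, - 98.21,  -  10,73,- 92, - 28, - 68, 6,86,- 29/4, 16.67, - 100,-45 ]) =[ - 100 ,  -  98.21, - 92, - 82, - 77, - 68,- 68, - 45, - 28,- 10,  -  29/4,-4, - 0.81,6,16.67 , 41.81,73,86 ] 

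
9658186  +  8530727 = 18188913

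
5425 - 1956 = 3469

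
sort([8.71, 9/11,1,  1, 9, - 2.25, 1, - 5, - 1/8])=[ -5,-2.25,-1/8,  9/11,  1,  1,1, 8.71, 9 ]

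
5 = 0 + 5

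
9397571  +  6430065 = 15827636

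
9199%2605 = 1384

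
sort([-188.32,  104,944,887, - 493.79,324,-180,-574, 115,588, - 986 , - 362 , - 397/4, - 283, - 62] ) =[ - 986,-574, - 493.79,  -  362, - 283, - 188.32, - 180, - 397/4 , - 62,  104,115,324, 588, 887, 944 ]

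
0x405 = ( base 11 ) 856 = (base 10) 1029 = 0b10000000101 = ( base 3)1102010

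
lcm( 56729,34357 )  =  2439347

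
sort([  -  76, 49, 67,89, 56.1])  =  [ - 76,49,56.1, 67, 89]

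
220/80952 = 55/20238= 0.00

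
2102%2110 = 2102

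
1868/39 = 1868/39 =47.90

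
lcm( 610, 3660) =3660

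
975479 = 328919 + 646560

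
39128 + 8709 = 47837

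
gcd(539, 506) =11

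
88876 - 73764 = 15112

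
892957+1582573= 2475530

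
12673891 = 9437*1343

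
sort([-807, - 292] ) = [ - 807, - 292] 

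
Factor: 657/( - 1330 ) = -2^( - 1 )*3^2*5^(-1)* 7^(- 1) *19^( - 1 ) * 73^1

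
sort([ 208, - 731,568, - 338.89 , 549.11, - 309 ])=[ - 731,  -  338.89, - 309,208,549.11,568 ]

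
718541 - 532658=185883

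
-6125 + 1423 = - 4702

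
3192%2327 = 865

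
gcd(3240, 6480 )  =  3240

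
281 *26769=7522089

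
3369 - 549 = 2820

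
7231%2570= 2091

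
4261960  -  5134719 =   -  872759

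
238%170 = 68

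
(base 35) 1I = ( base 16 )35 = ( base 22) 29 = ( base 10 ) 53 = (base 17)32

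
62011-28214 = 33797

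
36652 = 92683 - 56031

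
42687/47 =908+11/47 = 908.23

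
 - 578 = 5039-5617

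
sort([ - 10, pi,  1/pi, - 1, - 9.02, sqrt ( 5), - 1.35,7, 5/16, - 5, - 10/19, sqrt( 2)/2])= [ - 10,- 9.02, - 5, - 1.35, - 1, - 10/19,5/16,1/pi,sqrt ( 2) /2,sqrt( 5 ) , pi,7] 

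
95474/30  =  47737/15 = 3182.47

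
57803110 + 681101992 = 738905102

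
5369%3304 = 2065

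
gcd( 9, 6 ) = 3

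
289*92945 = 26861105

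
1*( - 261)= - 261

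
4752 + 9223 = 13975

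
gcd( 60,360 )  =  60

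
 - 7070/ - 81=7070/81  =  87.28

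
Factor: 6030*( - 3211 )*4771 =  - 2^1*3^2 * 5^1 * 13^3* 19^1*67^1*367^1 = - 92377676430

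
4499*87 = 391413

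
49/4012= 49/4012 = 0.01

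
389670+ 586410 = 976080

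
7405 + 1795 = 9200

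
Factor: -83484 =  - 2^2 * 3^3*773^1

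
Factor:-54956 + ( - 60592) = - 2^2*3^1*9629^1 = - 115548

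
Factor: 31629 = 3^1*13^1*811^1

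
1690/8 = 845/4 = 211.25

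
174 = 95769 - 95595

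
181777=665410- 483633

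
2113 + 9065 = 11178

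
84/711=28/237=0.12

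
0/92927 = 0= 0.00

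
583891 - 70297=513594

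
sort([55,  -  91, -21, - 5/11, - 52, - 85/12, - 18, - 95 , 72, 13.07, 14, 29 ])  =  [ - 95 , - 91, - 52,- 21,-18, - 85/12, - 5/11,13.07,14,  29,55,72]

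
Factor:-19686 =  - 2^1*3^1 * 17^1 * 193^1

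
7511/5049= 7511/5049 = 1.49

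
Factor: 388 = 2^2*97^1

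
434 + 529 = 963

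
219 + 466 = 685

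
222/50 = 111/25 =4.44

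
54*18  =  972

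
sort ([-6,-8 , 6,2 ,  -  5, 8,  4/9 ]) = [-8, - 6, - 5,4/9, 2,6, 8]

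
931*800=744800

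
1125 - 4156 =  - 3031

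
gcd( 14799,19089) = 3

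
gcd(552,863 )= 1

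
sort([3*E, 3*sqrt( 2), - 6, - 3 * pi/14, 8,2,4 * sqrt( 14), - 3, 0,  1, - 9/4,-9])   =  [-9, - 6, - 3, - 9/4,-3*pi/14,0, 1, 2,3*sqrt( 2 ),  8 , 3*E,4*sqrt( 14 ) ]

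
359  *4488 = 1611192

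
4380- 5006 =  - 626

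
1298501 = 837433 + 461068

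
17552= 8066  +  9486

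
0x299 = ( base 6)3025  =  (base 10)665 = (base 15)2E5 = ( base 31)le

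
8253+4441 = 12694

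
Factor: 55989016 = 2^3*6998627^1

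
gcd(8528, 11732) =4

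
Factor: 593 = 593^1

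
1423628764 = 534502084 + 889126680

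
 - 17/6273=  - 1/369= - 0.00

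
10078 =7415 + 2663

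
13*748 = 9724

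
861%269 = 54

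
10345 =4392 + 5953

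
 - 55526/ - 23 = 55526/23 = 2414.17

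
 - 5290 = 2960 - 8250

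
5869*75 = 440175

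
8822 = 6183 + 2639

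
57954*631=36568974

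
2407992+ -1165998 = 1241994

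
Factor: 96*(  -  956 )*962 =-88288512=- 2^8 * 3^1 * 13^1 *37^1* 239^1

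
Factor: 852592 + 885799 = 1738391=1738391^1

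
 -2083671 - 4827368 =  - 6911039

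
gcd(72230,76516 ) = 2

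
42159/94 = 897/2 = 448.50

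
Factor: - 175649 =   -  175649^1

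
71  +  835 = 906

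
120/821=120/821=0.15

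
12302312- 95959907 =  - 83657595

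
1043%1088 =1043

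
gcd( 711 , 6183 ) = 9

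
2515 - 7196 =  - 4681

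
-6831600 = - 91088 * 75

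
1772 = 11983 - 10211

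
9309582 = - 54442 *(- 171)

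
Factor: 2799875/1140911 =5^3*13^1 * 1723^1*1140911^(- 1)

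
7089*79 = 560031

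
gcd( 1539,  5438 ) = 1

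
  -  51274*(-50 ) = 2563700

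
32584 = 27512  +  5072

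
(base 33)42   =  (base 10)134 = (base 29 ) 4I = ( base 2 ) 10000110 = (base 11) 112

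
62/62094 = 31/31047  =  0.00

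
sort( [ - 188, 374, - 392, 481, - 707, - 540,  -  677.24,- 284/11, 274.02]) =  [-707, - 677.24, - 540,-392, - 188, - 284/11,274.02, 374,481]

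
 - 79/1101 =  - 1 + 1022/1101 = -0.07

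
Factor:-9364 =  - 2^2*2341^1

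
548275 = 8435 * 65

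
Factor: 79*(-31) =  - 2449 = - 31^1*79^1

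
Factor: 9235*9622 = 2^1 * 5^1 * 17^1*  283^1 * 1847^1 = 88859170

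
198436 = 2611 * 76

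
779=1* 779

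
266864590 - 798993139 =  - 532128549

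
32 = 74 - 42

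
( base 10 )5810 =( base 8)13262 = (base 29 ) 6qa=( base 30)6DK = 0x16b2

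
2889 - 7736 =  - 4847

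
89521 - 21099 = 68422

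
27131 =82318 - 55187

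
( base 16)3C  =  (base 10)60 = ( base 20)30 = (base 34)1Q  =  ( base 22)2G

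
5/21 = 5/21  =  0.24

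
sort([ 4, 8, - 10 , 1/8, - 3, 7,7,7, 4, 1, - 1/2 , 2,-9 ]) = [ - 10 , - 9, - 3,-1/2, 1/8, 1, 2, 4, 4,7, 7, 7,8] 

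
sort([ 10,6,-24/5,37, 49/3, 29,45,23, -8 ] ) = [- 8 ,  -  24/5,6,10,49/3,23,29,37, 45] 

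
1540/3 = 513+1/3 = 513.33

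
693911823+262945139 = 956856962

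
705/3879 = 235/1293 =0.18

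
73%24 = 1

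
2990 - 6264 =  - 3274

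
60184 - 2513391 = -2453207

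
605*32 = 19360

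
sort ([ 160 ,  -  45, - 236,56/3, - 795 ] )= [ - 795,  -  236,-45, 56/3, 160 ] 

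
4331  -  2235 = 2096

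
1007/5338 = 1007/5338 =0.19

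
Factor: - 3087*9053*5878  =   - 164270179458 = - 2^1*3^2*7^3*11^1*823^1*2939^1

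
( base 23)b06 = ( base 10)5825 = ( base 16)16C1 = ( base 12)3455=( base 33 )5bh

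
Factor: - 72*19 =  - 1368 = - 2^3*3^2*19^1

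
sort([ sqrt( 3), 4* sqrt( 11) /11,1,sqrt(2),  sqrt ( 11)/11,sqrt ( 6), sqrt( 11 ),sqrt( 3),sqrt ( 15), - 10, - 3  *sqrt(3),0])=[ - 10,  -  3*sqrt( 3), 0,sqrt(11 )/11, 1,4 * sqrt (11)/11,sqrt( 2) , sqrt(3 ),sqrt( 3), sqrt ( 6),sqrt(11) , sqrt( 15)]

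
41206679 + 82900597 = 124107276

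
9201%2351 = 2148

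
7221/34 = 212 + 13/34=   212.38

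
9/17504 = 9/17504 = 0.00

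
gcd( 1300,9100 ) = 1300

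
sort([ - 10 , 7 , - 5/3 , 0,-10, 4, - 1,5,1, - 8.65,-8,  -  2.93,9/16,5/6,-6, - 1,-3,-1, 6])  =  [-10, - 10, - 8.65, - 8, - 6, - 3,-2.93,-5/3, - 1, - 1,-1, 0 , 9/16,5/6 , 1 , 4, 5 , 6,7 ]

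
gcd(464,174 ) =58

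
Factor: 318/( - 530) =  - 3/5  =  -3^1*5^( -1 ) 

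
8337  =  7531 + 806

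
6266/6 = 3133/3 = 1044.33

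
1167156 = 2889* 404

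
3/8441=3/8441 =0.00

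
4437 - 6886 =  - 2449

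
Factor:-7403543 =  - 7^1*719^1*1471^1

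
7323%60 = 3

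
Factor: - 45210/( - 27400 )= 33/20   =  2^( - 2)*3^1*5^( - 1 )*11^1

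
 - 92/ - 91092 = 23/22773 = 0.00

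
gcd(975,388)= 1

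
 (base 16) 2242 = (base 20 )11ia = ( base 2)10001001000010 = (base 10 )8770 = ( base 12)50aa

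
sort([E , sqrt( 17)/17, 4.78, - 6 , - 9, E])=[-9,-6, sqrt(17)/17,E, E, 4.78]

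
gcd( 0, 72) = 72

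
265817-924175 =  - 658358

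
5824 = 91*64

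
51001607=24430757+26570850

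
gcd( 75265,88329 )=1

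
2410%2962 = 2410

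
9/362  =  9/362 =0.02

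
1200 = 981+219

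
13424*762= 10229088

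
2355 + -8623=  - 6268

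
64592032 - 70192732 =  - 5600700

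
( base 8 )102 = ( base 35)1V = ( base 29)28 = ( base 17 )3f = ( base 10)66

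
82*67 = 5494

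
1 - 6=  - 5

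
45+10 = 55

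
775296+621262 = 1396558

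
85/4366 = 85/4366=0.02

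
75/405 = 5/27 = 0.19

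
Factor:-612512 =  - 2^5*19141^1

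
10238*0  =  0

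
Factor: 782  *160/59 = 2^6*5^1 *17^1*23^1*59^(- 1) = 125120/59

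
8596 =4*2149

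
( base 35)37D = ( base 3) 12101200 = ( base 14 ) 160d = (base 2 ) 111101011101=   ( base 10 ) 3933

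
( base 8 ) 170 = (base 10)120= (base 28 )48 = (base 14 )88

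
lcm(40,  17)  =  680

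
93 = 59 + 34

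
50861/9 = 5651 + 2/9=5651.22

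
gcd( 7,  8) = 1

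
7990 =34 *235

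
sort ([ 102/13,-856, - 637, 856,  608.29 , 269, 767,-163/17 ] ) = [ -856  , - 637, - 163/17,102/13,269, 608.29,767, 856] 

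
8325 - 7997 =328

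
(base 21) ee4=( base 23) C59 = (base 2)1100101001000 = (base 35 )59W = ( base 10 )6472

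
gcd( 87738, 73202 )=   2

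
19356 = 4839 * 4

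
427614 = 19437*22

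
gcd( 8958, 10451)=1493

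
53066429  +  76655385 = 129721814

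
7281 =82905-75624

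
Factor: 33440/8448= 95/24=2^( - 3)*3^( - 1 )*5^1*19^1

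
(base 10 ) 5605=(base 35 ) 4K5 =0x15E5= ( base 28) 745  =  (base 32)5F5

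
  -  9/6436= -9/6436 = - 0.00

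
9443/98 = 96 + 5/14=96.36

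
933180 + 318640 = 1251820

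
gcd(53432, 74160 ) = 8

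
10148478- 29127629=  - 18979151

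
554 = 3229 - 2675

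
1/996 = 1/996 = 0.00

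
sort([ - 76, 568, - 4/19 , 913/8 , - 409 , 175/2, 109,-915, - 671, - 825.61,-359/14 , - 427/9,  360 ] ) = [ -915, - 825.61, - 671, - 409,-76, - 427/9 , - 359/14, - 4/19,  175/2, 109,913/8,360,568]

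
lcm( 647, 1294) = 1294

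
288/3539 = 288/3539 = 0.08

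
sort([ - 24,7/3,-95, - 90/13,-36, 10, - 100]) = [ - 100, - 95, - 36,-24, - 90/13,  7/3, 10]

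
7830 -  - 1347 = 9177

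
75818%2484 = 1298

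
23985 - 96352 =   -  72367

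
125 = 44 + 81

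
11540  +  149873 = 161413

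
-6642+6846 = 204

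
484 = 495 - 11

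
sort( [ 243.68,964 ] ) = [243.68, 964] 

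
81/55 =81/55 = 1.47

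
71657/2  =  35828 + 1/2 = 35828.50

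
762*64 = 48768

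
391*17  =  6647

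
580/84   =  6 + 19/21 = 6.90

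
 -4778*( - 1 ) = 4778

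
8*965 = 7720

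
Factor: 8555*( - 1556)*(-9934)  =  132237235720 = 2^3 * 5^1*29^1*59^1* 389^1 * 4967^1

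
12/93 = 4/31 = 0.13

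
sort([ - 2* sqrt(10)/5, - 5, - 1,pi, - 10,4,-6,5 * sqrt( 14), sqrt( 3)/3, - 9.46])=[ - 10, - 9.46,  -  6, - 5, - 2*sqrt( 10)/5,-1,sqrt(3) /3,pi, 4,5*sqrt(14 )] 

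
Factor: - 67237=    - 71^1*947^1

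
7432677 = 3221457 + 4211220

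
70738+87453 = 158191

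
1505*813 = 1223565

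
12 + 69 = 81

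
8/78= 4/39= 0.10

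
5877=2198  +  3679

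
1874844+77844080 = 79718924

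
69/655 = 69/655 = 0.11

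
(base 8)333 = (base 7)432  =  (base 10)219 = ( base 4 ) 3123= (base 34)6F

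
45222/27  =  1674 + 8/9  =  1674.89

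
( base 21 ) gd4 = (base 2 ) 1110010100101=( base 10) 7333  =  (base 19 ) 115i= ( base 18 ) 14B7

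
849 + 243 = 1092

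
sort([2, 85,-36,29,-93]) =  [ - 93,-36, 2 , 29, 85]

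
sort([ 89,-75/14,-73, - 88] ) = [  -  88,-73,-75/14, 89 ]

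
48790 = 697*70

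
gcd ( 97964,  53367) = 1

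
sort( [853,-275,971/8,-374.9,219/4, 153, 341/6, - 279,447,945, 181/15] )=[- 374.9  , - 279 , - 275,181/15,219/4, 341/6, 971/8,153,447,853,945]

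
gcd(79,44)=1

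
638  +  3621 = 4259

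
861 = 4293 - 3432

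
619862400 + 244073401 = 863935801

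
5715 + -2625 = 3090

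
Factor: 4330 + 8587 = 12917^1 = 12917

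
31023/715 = 43 + 278/715 =43.39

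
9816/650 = 4908/325 = 15.10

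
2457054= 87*28242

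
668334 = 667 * 1002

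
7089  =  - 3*( - 2363) 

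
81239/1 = 81239 = 81239.00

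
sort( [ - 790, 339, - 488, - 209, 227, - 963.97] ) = [ - 963.97,- 790, - 488,  -  209,227,339]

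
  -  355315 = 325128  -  680443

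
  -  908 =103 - 1011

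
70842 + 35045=105887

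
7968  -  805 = 7163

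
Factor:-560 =-2^4 * 5^1 * 7^1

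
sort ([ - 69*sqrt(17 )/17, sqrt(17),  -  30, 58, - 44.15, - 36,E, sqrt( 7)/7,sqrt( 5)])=[-44.15, - 36, - 30, - 69*sqrt(17 )/17,  sqrt(7)/7,  sqrt (5 ) , E,  sqrt(17),58 ] 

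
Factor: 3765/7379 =3^1 * 5^1*47^( - 1 )*157^( - 1 ) * 251^1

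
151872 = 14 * 10848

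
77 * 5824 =448448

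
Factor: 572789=7^1*47^1*1741^1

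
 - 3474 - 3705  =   - 7179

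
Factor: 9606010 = 2^1*5^1*960601^1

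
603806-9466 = 594340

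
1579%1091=488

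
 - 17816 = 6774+-24590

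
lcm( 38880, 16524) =660960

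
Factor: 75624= 2^3*3^1*23^1*137^1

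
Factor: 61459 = 41^1*1499^1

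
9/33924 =3/11308 = 0.00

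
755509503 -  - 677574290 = 1433083793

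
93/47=93/47 = 1.98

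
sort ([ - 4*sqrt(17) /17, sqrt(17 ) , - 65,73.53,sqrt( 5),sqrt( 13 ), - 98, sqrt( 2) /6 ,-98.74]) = [ - 98.74, - 98 , - 65, - 4*sqrt (17)/17,sqrt( 2)/6,sqrt( 5 ), sqrt( 13 ), sqrt( 17 ), 73.53] 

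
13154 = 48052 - 34898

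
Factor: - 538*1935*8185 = - 8520830550 = - 2^1*3^2*5^2 * 43^1*269^1*1637^1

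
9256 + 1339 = 10595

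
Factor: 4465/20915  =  19^1*89^( - 1 )=19/89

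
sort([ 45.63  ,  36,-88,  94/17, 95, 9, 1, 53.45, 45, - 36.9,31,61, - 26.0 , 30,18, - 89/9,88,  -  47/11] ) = [ - 88, - 36.9, -26.0 ,  -  89/9 ,-47/11, 1, 94/17, 9, 18, 30, 31, 36,  45,45.63 , 53.45,61, 88, 95]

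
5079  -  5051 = 28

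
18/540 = 1/30 = 0.03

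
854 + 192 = 1046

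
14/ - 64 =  - 7/32 = - 0.22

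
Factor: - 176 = -2^4*11^1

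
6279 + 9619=15898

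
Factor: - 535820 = - 2^2*5^1*73^1*367^1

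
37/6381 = 37/6381 = 0.01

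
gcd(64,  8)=8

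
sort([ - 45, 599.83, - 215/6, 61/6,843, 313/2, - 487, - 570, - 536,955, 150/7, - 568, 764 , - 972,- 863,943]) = [-972, - 863, - 570, - 568, - 536, - 487, - 45, - 215/6, 61/6, 150/7,  313/2, 599.83, 764, 843 , 943,  955]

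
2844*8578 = 24395832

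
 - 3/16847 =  - 3/16847= - 0.00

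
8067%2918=2231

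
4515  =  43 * 105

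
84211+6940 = 91151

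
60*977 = 58620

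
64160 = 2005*32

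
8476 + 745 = 9221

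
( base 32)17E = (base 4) 103232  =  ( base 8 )2356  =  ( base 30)1c2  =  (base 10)1262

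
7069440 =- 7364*( - 960 )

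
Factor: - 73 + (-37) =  -2^1*5^1*11^1 = - 110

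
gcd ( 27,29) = 1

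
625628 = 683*916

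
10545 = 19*555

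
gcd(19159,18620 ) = 49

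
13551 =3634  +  9917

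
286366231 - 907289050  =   - 620922819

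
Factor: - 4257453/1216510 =-2^(-1)*3^1 * 5^ ( - 1 )*101^1*239^( - 1)*509^( - 1)*14051^1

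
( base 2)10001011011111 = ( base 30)9RH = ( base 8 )21337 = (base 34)7oj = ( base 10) 8927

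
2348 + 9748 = 12096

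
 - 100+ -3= -103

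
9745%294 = 43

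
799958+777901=1577859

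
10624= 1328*8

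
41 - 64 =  - 23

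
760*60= 45600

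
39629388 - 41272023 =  - 1642635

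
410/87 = 4 + 62/87  =  4.71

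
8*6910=55280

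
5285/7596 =5285/7596 =0.70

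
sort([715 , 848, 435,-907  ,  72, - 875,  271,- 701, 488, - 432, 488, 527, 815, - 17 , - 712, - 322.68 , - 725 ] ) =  [ - 907 , - 875, - 725, - 712, - 701, -432,  -  322.68 , - 17,72, 271,435, 488, 488,527, 715,815, 848]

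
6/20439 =2/6813 = 0.00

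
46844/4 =11711 =11711.00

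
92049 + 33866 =125915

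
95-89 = 6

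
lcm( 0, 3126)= 0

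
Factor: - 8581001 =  - 11^1*13^1*23^1*2609^1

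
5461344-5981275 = -519931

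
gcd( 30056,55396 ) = 4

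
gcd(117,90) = 9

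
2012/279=7 + 59/279 = 7.21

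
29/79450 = 29/79450 = 0.00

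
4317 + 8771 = 13088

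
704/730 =352/365 = 0.96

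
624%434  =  190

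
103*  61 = 6283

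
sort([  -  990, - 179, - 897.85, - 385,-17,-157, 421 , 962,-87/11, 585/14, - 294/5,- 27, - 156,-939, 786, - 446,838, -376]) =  [ - 990,-939, - 897.85,  -  446, - 385,  -  376, - 179 , - 157, - 156, - 294/5,- 27 , - 17,-87/11, 585/14 , 421, 786,838 , 962 ] 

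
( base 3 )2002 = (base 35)1l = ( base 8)70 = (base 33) 1n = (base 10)56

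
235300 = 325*724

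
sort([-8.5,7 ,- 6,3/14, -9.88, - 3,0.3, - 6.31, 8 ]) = [ - 9.88, - 8.5, - 6.31, - 6 , - 3,3/14,0.3,7,8] 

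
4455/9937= 4455/9937= 0.45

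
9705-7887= 1818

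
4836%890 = 386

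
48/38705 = 48/38705 = 0.00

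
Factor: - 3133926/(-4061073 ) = 1044642/1353691 = 2^1*3^1 * 29^( - 1 )* 43^1*4049^1*46679^( - 1)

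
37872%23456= 14416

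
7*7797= 54579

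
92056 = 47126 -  - 44930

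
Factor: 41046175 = 5^2*19^1*86413^1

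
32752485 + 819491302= 852243787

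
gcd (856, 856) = 856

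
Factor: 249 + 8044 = 8293=8293^1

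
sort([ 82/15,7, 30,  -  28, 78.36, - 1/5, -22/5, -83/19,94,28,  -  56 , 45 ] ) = [ - 56,-28, -22/5 ,-83/19, - 1/5, 82/15, 7, 28,  30, 45, 78.36, 94 ]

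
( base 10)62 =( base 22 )2i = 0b111110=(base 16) 3e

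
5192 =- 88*( - 59 ) 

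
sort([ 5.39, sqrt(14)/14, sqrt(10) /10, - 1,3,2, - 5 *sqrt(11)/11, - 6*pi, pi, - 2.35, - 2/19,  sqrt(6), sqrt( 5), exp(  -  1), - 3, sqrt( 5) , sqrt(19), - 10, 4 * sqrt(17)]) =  [ - 6*pi, - 10, - 3, - 2.35, - 5*sqrt(11 )/11, - 1, - 2/19, sqrt(14)/14,sqrt (10)/10,exp( - 1), 2, sqrt( 5), sqrt( 5 ), sqrt( 6 ),  3,  pi, sqrt( 19), 5.39, 4*sqrt( 17)]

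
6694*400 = 2677600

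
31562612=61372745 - 29810133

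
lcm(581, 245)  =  20335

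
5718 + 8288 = 14006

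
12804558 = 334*38337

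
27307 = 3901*7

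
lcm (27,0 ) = 0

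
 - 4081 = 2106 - 6187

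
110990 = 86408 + 24582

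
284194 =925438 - 641244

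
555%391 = 164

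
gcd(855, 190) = 95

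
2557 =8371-5814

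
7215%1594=839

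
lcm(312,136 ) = 5304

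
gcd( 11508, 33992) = 28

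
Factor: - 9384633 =-3^3*347579^1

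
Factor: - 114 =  - 2^1*3^1*19^1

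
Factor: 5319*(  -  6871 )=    - 3^3*197^1 * 6871^1 = - 36546849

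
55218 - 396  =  54822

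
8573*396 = 3394908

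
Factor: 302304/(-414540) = - 2^3*3^(-1) * 5^( - 1)*7^( - 2)  *  67^1 = -536/735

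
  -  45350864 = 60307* ( - 752) 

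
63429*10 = 634290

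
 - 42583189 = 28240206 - 70823395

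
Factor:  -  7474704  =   - 2^4 * 3^1*155723^1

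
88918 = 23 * 3866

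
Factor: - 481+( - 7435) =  - 7916 = -2^2*1979^1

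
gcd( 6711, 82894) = 1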